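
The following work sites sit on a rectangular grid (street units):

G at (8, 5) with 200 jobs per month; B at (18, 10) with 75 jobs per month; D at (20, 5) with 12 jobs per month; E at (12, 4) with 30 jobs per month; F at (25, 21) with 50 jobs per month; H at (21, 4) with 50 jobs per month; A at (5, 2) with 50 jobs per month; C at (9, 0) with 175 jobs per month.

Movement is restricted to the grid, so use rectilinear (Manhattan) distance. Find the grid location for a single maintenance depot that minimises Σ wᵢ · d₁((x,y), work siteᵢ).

(9, 5)

Manhattan distance separates: Σwᵢ(|x−xᵢ|+|y−yᵢ|) = Σwᵢ|x−xᵢ| + Σwᵢ|y−yᵢ|, so x and y are optimised independently as 1-D weighted medians.
Total weight W = 642; half = 321.
x-coordinate, sorted with cumulative weight:
  x=5 (A, w=50) cum 50
  x=8 (G, w=200) cum 250
  x=9 (C, w=175) cum 425  ← median
  x=12 (E, w=30) cum 455
  x=18 (B, w=75) cum 530
  x=20 (D, w=12) cum 542
  x=21 (H, w=50) cum 592
  x=25 (F, w=50) cum 642
⇒ x* = 9
y-coordinate, sorted with cumulative weight:
  y=0 (C, w=175) cum 175
  y=2 (A, w=50) cum 225
  y=4 (E, w=30) cum 255
  y=4 (H, w=50) cum 305
  y=5 (G, w=200) cum 505  ← median
  y=5 (D, w=12) cum 517
  y=10 (B, w=75) cum 592
  y=21 (F, w=50) cum 642
⇒ y* = 5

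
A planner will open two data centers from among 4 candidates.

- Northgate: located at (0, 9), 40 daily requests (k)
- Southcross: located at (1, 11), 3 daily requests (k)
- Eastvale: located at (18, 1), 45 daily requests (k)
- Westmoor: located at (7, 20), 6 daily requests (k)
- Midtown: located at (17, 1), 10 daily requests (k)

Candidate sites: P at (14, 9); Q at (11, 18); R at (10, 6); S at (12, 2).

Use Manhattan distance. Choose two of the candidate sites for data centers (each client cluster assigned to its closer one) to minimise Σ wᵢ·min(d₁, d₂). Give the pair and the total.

{R, S}, total 1039

Evaluate every pair (each demand assigned to the nearer of the two):
  {R, S}: total = 1039
  {P, S}: total = 1088
  {Q, S}: total = 1222
  {P, Q}: total = 1291
  {Q, R}: total = 1303
  {P, R}: total = 1314
Best pair: {R, S} with total 1039.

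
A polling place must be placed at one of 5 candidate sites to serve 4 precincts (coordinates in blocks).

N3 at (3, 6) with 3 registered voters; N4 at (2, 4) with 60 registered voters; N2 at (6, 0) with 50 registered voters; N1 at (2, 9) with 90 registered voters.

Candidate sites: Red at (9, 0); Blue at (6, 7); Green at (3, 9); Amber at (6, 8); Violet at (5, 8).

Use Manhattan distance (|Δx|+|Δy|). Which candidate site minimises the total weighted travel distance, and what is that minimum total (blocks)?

Green, total 1059 blocks

Total weighted distance at each candidate:
  Red (9, 0): total = 2286
  Blue (6, 7): total = 1322
  Green (3, 9): total = 1059
  Amber (6, 8): total = 1345
  Violet (5, 8): total = 1242
Minimum is at Green with total 1059 blocks.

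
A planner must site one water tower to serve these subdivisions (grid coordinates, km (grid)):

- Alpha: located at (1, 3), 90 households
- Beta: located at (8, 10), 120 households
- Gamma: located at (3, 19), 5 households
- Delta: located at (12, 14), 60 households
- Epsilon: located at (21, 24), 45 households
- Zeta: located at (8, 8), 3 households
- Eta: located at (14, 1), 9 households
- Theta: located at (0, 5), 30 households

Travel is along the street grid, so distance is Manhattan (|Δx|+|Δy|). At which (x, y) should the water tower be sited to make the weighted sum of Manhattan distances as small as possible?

Manhattan distance separates: Σwᵢ(|x−xᵢ|+|y−yᵢ|) = Σwᵢ|x−xᵢ| + Σwᵢ|y−yᵢ|, so x and y are optimised independently as 1-D weighted medians.
Total weight W = 362; half = 181.
x-coordinate, sorted with cumulative weight:
  x=0 (Theta, w=30) cum 30
  x=1 (Alpha, w=90) cum 120
  x=3 (Gamma, w=5) cum 125
  x=8 (Beta, w=120) cum 245  ← median
  x=8 (Zeta, w=3) cum 248
  x=12 (Delta, w=60) cum 308
  x=14 (Eta, w=9) cum 317
  x=21 (Epsilon, w=45) cum 362
⇒ x* = 8
y-coordinate, sorted with cumulative weight:
  y=1 (Eta, w=9) cum 9
  y=3 (Alpha, w=90) cum 99
  y=5 (Theta, w=30) cum 129
  y=8 (Zeta, w=3) cum 132
  y=10 (Beta, w=120) cum 252  ← median
  y=14 (Delta, w=60) cum 312
  y=19 (Gamma, w=5) cum 317
  y=24 (Epsilon, w=45) cum 362
⇒ y* = 10

(8, 10)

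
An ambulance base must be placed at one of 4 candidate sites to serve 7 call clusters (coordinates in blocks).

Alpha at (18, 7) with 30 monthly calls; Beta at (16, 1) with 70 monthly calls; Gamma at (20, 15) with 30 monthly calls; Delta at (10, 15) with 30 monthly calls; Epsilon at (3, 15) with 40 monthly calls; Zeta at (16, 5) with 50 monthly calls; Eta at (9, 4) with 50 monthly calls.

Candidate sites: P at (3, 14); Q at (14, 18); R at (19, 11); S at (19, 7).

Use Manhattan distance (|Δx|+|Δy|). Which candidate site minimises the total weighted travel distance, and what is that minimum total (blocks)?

S, total 3300 blocks

Total weighted distance at each candidate:
  P (3, 14): total = 5200
  Q (14, 18): total = 4520
  R (19, 11): total = 3700
  S (19, 7): total = 3300
Minimum is at S with total 3300 blocks.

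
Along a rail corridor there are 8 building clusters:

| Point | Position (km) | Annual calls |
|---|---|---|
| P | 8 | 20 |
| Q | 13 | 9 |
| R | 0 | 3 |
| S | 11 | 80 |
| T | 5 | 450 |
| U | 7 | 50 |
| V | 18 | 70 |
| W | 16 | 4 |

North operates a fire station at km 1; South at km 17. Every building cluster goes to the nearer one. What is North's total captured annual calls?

The indifferent point is the midpoint (1+17)/2 = 9; building clusters left of it (closer to North at 1) go to North, those right go to South.
  R at 0 (w=3) → North
  T at 5 (w=450) → North
  U at 7 (w=50) → North
  P at 8 (w=20) → North
  S at 11 (w=80) → South
  Q at 13 (w=9) → South
  W at 16 (w=4) → South
  V at 18 (w=70) → South
North captures 523; South captures 163.

523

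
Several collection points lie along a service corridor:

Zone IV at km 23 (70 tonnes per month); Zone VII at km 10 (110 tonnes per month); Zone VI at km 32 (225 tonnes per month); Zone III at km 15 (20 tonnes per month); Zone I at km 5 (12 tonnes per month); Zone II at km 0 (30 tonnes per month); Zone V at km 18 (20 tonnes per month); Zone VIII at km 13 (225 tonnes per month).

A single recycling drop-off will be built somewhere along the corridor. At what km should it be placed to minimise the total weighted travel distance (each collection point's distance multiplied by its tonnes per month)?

x = 13

For a sum of weighted absolute distances on a line, the optimum is the weighted median (not the mean). Total weight W = 712; half-weight = 356.
Sort by position and accumulate weight:
  km 0 (Zone II, w=30) → cum 30
  km 5 (Zone I, w=12) → cum 42
  km 10 (Zone VII, w=110) → cum 152
  km 13 (Zone VIII, w=225) → cum 377  ≥ 356 → median here
  km 15 (Zone III, w=20) → cum 397
  km 18 (Zone V, w=20) → cum 417
  km 23 (Zone IV, w=70) → cum 487
  km 32 (Zone VI, w=225) → cum 712
Optimal location: km 13.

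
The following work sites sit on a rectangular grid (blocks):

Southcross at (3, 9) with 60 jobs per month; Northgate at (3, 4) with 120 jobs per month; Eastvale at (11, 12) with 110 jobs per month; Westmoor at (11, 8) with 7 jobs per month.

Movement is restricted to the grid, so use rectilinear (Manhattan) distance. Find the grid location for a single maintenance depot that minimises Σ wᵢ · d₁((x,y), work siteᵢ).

Manhattan distance separates: Σwᵢ(|x−xᵢ|+|y−yᵢ|) = Σwᵢ|x−xᵢ| + Σwᵢ|y−yᵢ|, so x and y are optimised independently as 1-D weighted medians.
Total weight W = 297; half = 148.5.
x-coordinate, sorted with cumulative weight:
  x=3 (Southcross, w=60) cum 60
  x=3 (Northgate, w=120) cum 180  ← median
  x=11 (Eastvale, w=110) cum 290
  x=11 (Westmoor, w=7) cum 297
⇒ x* = 3
y-coordinate, sorted with cumulative weight:
  y=4 (Northgate, w=120) cum 120
  y=8 (Westmoor, w=7) cum 127
  y=9 (Southcross, w=60) cum 187  ← median
  y=12 (Eastvale, w=110) cum 297
⇒ y* = 9

(3, 9)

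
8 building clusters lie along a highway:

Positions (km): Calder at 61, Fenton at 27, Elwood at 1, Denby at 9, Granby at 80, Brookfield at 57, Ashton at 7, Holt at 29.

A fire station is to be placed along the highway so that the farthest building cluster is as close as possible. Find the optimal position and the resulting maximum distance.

The 1-center on a line is the midpoint of the two extreme points: leftmost at 1, rightmost at 80.
Optimal location = (1 + 80)/2 = 40.5; maximum distance = (80 − 1)/2 = 39.5.

location 40.5, max distance 39.5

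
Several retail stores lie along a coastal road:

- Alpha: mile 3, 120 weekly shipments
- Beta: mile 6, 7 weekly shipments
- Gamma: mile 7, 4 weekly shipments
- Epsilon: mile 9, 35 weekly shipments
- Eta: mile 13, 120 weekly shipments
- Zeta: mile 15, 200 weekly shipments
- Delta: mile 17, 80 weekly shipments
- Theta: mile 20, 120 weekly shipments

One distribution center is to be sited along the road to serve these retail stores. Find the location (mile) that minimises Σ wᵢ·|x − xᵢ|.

For a sum of weighted absolute distances on a line, the optimum is the weighted median (not the mean). Total weight W = 686; half-weight = 343.
Sort by position and accumulate weight:
  mile 3 (Alpha, w=120) → cum 120
  mile 6 (Beta, w=7) → cum 127
  mile 7 (Gamma, w=4) → cum 131
  mile 9 (Epsilon, w=35) → cum 166
  mile 13 (Eta, w=120) → cum 286
  mile 15 (Zeta, w=200) → cum 486  ≥ 343 → median here
  mile 17 (Delta, w=80) → cum 566
  mile 20 (Theta, w=120) → cum 686
Optimal location: mile 15.

x = 15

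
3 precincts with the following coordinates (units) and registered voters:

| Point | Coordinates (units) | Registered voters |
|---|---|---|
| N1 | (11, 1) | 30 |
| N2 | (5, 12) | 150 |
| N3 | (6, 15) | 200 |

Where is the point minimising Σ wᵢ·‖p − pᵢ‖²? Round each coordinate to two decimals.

(6.00, 12.71)

The minimiser of Σwᵢ‖p−pᵢ‖² is the weighted centroid p* = (Σwᵢpᵢ)/(Σwᵢ).
Σwᵢ = 380.
Σwᵢxᵢ = 30·11 + 150·5 + 200·6 = 2280.
Σwᵢyᵢ = 30·1 + 150·12 + 200·15 = 4830.
x* = 2280/380 = 6.00, y* = 4830/380 = 12.71.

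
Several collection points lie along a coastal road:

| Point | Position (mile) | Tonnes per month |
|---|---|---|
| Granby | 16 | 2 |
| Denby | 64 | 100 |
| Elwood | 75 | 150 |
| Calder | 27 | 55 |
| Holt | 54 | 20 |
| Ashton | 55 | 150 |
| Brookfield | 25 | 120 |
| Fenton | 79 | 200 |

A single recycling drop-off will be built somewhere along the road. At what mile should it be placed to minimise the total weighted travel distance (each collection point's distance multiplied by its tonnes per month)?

For a sum of weighted absolute distances on a line, the optimum is the weighted median (not the mean). Total weight W = 797; half-weight = 398.5.
Sort by position and accumulate weight:
  mile 16 (Granby, w=2) → cum 2
  mile 25 (Brookfield, w=120) → cum 122
  mile 27 (Calder, w=55) → cum 177
  mile 54 (Holt, w=20) → cum 197
  mile 55 (Ashton, w=150) → cum 347
  mile 64 (Denby, w=100) → cum 447  ≥ 398.5 → median here
  mile 75 (Elwood, w=150) → cum 597
  mile 79 (Fenton, w=200) → cum 797
Optimal location: mile 64.

x = 64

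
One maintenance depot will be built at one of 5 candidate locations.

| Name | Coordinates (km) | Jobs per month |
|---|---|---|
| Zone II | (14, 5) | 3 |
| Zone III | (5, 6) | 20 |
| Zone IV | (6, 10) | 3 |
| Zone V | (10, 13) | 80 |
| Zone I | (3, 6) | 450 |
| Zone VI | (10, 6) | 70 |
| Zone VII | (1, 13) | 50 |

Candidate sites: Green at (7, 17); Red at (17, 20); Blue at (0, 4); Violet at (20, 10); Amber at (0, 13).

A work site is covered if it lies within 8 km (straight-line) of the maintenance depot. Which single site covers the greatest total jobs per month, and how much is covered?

Amber, covering 503

Coverage radius r = 8 km; a point is covered iff (Δx)²+(Δy)² ≤ 8² = 64.
  Green (7, 17): covers {Zone IV, Zone V, Zone VII} → 133
  Red (17, 20): covers {none} → 0
  Blue (0, 4): covers {Zone III, Zone I} → 470
  Violet (20, 10): covers {Zone II} → 3
  Amber (0, 13): covers {Zone IV, Zone I, Zone VII} → 503
Maximum coverage at Amber: 503 jobs per month.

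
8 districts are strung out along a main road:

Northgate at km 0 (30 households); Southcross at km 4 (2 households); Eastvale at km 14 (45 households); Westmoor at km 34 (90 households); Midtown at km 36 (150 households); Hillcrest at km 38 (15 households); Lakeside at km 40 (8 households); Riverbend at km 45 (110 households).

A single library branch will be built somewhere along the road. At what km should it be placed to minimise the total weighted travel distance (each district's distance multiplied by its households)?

For a sum of weighted absolute distances on a line, the optimum is the weighted median (not the mean). Total weight W = 450; half-weight = 225.
Sort by position and accumulate weight:
  km 0 (Northgate, w=30) → cum 30
  km 4 (Southcross, w=2) → cum 32
  km 14 (Eastvale, w=45) → cum 77
  km 34 (Westmoor, w=90) → cum 167
  km 36 (Midtown, w=150) → cum 317  ≥ 225 → median here
  km 38 (Hillcrest, w=15) → cum 332
  km 40 (Lakeside, w=8) → cum 340
  km 45 (Riverbend, w=110) → cum 450
Optimal location: km 36.

x = 36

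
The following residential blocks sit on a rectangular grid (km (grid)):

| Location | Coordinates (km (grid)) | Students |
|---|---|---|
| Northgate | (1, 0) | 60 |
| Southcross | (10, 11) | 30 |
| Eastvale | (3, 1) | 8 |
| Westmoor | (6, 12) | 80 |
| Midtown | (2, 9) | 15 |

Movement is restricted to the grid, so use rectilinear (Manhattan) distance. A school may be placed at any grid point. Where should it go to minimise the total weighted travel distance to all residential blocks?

Manhattan distance separates: Σwᵢ(|x−xᵢ|+|y−yᵢ|) = Σwᵢ|x−xᵢ| + Σwᵢ|y−yᵢ|, so x and y are optimised independently as 1-D weighted medians.
Total weight W = 193; half = 96.5.
x-coordinate, sorted with cumulative weight:
  x=1 (Northgate, w=60) cum 60
  x=2 (Midtown, w=15) cum 75
  x=3 (Eastvale, w=8) cum 83
  x=6 (Westmoor, w=80) cum 163  ← median
  x=10 (Southcross, w=30) cum 193
⇒ x* = 6
y-coordinate, sorted with cumulative weight:
  y=0 (Northgate, w=60) cum 60
  y=1 (Eastvale, w=8) cum 68
  y=9 (Midtown, w=15) cum 83
  y=11 (Southcross, w=30) cum 113  ← median
  y=12 (Westmoor, w=80) cum 193
⇒ y* = 11

(6, 11)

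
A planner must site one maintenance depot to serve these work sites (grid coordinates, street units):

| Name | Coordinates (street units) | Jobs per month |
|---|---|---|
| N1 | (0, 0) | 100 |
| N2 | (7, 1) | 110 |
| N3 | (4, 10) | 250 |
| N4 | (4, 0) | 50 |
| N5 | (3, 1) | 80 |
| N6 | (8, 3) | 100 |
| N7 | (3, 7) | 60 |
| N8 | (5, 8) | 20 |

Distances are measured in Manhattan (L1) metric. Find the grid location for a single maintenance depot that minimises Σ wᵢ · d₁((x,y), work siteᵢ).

(4, 3)

Manhattan distance separates: Σwᵢ(|x−xᵢ|+|y−yᵢ|) = Σwᵢ|x−xᵢ| + Σwᵢ|y−yᵢ|, so x and y are optimised independently as 1-D weighted medians.
Total weight W = 770; half = 385.
x-coordinate, sorted with cumulative weight:
  x=0 (N1, w=100) cum 100
  x=3 (N5, w=80) cum 180
  x=3 (N7, w=60) cum 240
  x=4 (N3, w=250) cum 490  ← median
  x=4 (N4, w=50) cum 540
  x=5 (N8, w=20) cum 560
  x=7 (N2, w=110) cum 670
  x=8 (N6, w=100) cum 770
⇒ x* = 4
y-coordinate, sorted with cumulative weight:
  y=0 (N1, w=100) cum 100
  y=0 (N4, w=50) cum 150
  y=1 (N2, w=110) cum 260
  y=1 (N5, w=80) cum 340
  y=3 (N6, w=100) cum 440  ← median
  y=7 (N7, w=60) cum 500
  y=8 (N8, w=20) cum 520
  y=10 (N3, w=250) cum 770
⇒ y* = 3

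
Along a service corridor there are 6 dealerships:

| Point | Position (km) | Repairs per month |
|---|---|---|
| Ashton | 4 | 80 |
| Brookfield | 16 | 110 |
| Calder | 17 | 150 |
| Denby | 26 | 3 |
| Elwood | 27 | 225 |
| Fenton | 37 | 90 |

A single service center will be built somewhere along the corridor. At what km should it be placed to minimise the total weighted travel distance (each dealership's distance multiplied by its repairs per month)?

x = 17

For a sum of weighted absolute distances on a line, the optimum is the weighted median (not the mean). Total weight W = 658; half-weight = 329.
Sort by position and accumulate weight:
  km 4 (Ashton, w=80) → cum 80
  km 16 (Brookfield, w=110) → cum 190
  km 17 (Calder, w=150) → cum 340  ≥ 329 → median here
  km 26 (Denby, w=3) → cum 343
  km 27 (Elwood, w=225) → cum 568
  km 37 (Fenton, w=90) → cum 658
Optimal location: km 17.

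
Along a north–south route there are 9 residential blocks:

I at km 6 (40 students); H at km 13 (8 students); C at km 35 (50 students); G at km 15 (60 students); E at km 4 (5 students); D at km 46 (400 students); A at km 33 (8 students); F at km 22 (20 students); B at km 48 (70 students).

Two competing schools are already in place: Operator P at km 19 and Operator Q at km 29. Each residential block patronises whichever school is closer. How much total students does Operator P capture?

The indifferent point is the midpoint (19+29)/2 = 24; residential blocks left of it (closer to Operator P at 19) go to Operator P, those right go to Operator Q.
  E at 4 (w=5) → Operator P
  I at 6 (w=40) → Operator P
  H at 13 (w=8) → Operator P
  G at 15 (w=60) → Operator P
  F at 22 (w=20) → Operator P
  A at 33 (w=8) → Operator Q
  C at 35 (w=50) → Operator Q
  D at 46 (w=400) → Operator Q
  B at 48 (w=70) → Operator Q
Operator P captures 133; Operator Q captures 528.

133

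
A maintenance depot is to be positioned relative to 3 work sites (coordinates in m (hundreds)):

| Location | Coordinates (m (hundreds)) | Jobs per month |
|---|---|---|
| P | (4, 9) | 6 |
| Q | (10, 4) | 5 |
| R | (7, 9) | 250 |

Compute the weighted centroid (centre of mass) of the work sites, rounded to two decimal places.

(6.99, 8.90)

The minimiser of Σwᵢ‖p−pᵢ‖² is the weighted centroid p* = (Σwᵢpᵢ)/(Σwᵢ).
Σwᵢ = 261.
Σwᵢxᵢ = 6·4 + 5·10 + 250·7 = 1824.
Σwᵢyᵢ = 6·9 + 5·4 + 250·9 = 2324.
x* = 1824/261 = 6.99, y* = 2324/261 = 8.90.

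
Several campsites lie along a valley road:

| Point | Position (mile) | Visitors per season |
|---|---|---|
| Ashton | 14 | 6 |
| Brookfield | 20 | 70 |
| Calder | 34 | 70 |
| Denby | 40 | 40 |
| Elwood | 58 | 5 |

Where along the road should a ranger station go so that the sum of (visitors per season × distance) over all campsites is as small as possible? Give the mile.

x = 34

For a sum of weighted absolute distances on a line, the optimum is the weighted median (not the mean). Total weight W = 191; half-weight = 95.5.
Sort by position and accumulate weight:
  mile 14 (Ashton, w=6) → cum 6
  mile 20 (Brookfield, w=70) → cum 76
  mile 34 (Calder, w=70) → cum 146  ≥ 95.5 → median here
  mile 40 (Denby, w=40) → cum 186
  mile 58 (Elwood, w=5) → cum 191
Optimal location: mile 34.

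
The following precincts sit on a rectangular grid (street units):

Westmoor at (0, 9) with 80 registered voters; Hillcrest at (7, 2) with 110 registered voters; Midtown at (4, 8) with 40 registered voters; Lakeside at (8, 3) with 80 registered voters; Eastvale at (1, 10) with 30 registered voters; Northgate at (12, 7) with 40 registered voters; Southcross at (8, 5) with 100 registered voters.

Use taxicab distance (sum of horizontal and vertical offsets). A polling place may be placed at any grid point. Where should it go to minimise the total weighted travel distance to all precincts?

(7, 5)

Manhattan distance separates: Σwᵢ(|x−xᵢ|+|y−yᵢ|) = Σwᵢ|x−xᵢ| + Σwᵢ|y−yᵢ|, so x and y are optimised independently as 1-D weighted medians.
Total weight W = 480; half = 240.
x-coordinate, sorted with cumulative weight:
  x=0 (Westmoor, w=80) cum 80
  x=1 (Eastvale, w=30) cum 110
  x=4 (Midtown, w=40) cum 150
  x=7 (Hillcrest, w=110) cum 260  ← median
  x=8 (Lakeside, w=80) cum 340
  x=8 (Southcross, w=100) cum 440
  x=12 (Northgate, w=40) cum 480
⇒ x* = 7
y-coordinate, sorted with cumulative weight:
  y=2 (Hillcrest, w=110) cum 110
  y=3 (Lakeside, w=80) cum 190
  y=5 (Southcross, w=100) cum 290  ← median
  y=7 (Northgate, w=40) cum 330
  y=8 (Midtown, w=40) cum 370
  y=9 (Westmoor, w=80) cum 450
  y=10 (Eastvale, w=30) cum 480
⇒ y* = 5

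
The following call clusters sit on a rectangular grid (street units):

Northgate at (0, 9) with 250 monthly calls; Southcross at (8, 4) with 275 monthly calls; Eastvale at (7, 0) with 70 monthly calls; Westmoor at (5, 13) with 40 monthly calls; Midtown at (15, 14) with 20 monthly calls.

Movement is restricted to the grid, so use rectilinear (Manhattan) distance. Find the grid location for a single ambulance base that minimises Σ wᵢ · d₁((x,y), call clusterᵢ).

Manhattan distance separates: Σwᵢ(|x−xᵢ|+|y−yᵢ|) = Σwᵢ|x−xᵢ| + Σwᵢ|y−yᵢ|, so x and y are optimised independently as 1-D weighted medians.
Total weight W = 655; half = 327.5.
x-coordinate, sorted with cumulative weight:
  x=0 (Northgate, w=250) cum 250
  x=5 (Westmoor, w=40) cum 290
  x=7 (Eastvale, w=70) cum 360  ← median
  x=8 (Southcross, w=275) cum 635
  x=15 (Midtown, w=20) cum 655
⇒ x* = 7
y-coordinate, sorted with cumulative weight:
  y=0 (Eastvale, w=70) cum 70
  y=4 (Southcross, w=275) cum 345  ← median
  y=9 (Northgate, w=250) cum 595
  y=13 (Westmoor, w=40) cum 635
  y=14 (Midtown, w=20) cum 655
⇒ y* = 4

(7, 4)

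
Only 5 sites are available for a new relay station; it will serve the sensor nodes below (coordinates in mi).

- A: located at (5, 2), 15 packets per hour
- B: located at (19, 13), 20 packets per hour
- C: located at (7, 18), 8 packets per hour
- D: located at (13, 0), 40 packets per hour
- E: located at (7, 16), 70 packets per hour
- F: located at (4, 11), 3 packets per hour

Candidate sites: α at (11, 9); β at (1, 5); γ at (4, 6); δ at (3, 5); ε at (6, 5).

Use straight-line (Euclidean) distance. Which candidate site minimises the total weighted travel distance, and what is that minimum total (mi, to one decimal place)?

Total weighted distance at each candidate:
  α (11, 9): total = 1350.9
  β (1, 5): total = 2000.7
  γ (4, 6): total = 1670.3
  δ (3, 5): total = 1805.5
  ε (6, 5): total = 1593.3
Minimum is at α with total 1350.9 mi.

α, total 1350.9 mi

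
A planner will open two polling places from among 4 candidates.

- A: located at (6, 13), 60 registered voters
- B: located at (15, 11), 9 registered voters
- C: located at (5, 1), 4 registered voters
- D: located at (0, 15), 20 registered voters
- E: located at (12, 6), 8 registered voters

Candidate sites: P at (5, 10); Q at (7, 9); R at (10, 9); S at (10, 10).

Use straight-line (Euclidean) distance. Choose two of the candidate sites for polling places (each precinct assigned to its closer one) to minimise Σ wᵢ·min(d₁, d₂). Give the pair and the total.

{P, R}, total 444.5

Evaluate every pair (each demand assigned to the nearer of the two):
  {P, R}: total = 444.5
  {P, S}: total = 448.8
  {P, Q}: total = 485.0
  {Q, R}: total = 542.1
  {Q, S}: total = 546.4
  {R, S}: total = 636.1
Best pair: {P, R} with total 444.5.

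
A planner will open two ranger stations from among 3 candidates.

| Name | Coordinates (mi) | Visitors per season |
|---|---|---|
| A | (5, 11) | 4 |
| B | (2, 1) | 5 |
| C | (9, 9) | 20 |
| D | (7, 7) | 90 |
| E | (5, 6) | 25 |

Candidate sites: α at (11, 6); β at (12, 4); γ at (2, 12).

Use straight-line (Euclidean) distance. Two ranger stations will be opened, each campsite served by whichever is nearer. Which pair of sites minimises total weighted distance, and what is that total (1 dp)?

Evaluate every pair (each demand assigned to the nearer of the two):
  {α, γ}: total = 657.3
  {α, β}: total = 675.9
  {β, γ}: total = 874.0
Best pair: {α, γ} with total 657.3.

{α, γ}, total 657.3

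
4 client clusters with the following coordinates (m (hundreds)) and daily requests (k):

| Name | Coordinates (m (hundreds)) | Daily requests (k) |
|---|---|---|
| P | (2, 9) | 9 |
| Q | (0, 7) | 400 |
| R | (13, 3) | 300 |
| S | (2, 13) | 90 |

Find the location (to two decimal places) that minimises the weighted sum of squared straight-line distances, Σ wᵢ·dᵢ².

The minimiser of Σwᵢ‖p−pᵢ‖² is the weighted centroid p* = (Σwᵢpᵢ)/(Σwᵢ).
Σwᵢ = 799.
Σwᵢxᵢ = 9·2 + 400·0 + 300·13 + 90·2 = 4098.
Σwᵢyᵢ = 9·9 + 400·7 + 300·3 + 90·13 = 4951.
x* = 4098/799 = 5.13, y* = 4951/799 = 6.20.

(5.13, 6.20)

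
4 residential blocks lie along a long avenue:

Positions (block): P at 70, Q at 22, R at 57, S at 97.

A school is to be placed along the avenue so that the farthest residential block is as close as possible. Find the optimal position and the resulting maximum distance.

location 59.5, max distance 37.5

The 1-center on a line is the midpoint of the two extreme points: leftmost at 22, rightmost at 97.
Optimal location = (22 + 97)/2 = 59.5; maximum distance = (97 − 22)/2 = 37.5.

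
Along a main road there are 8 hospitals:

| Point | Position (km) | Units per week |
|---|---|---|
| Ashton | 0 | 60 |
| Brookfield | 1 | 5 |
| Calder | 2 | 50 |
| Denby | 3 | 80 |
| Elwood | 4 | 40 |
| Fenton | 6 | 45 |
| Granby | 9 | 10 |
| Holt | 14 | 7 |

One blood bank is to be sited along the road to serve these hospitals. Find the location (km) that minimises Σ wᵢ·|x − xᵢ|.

For a sum of weighted absolute distances on a line, the optimum is the weighted median (not the mean). Total weight W = 297; half-weight = 148.5.
Sort by position and accumulate weight:
  km 0 (Ashton, w=60) → cum 60
  km 1 (Brookfield, w=5) → cum 65
  km 2 (Calder, w=50) → cum 115
  km 3 (Denby, w=80) → cum 195  ≥ 148.5 → median here
  km 4 (Elwood, w=40) → cum 235
  km 6 (Fenton, w=45) → cum 280
  km 9 (Granby, w=10) → cum 290
  km 14 (Holt, w=7) → cum 297
Optimal location: km 3.

x = 3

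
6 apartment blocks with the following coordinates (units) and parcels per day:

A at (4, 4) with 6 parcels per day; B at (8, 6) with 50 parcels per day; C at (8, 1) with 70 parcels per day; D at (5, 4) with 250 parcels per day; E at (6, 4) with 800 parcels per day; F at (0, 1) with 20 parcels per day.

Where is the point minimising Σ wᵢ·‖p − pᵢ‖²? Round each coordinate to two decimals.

The minimiser of Σwᵢ‖p−pᵢ‖² is the weighted centroid p* = (Σwᵢpᵢ)/(Σwᵢ).
Σwᵢ = 1196.
Σwᵢxᵢ = 6·4 + 50·8 + 70·8 + 250·5 + 800·6 + 20·0 = 7034.
Σwᵢyᵢ = 6·4 + 50·6 + 70·1 + 250·4 + 800·4 + 20·1 = 4614.
x* = 7034/1196 = 5.88, y* = 4614/1196 = 3.86.

(5.88, 3.86)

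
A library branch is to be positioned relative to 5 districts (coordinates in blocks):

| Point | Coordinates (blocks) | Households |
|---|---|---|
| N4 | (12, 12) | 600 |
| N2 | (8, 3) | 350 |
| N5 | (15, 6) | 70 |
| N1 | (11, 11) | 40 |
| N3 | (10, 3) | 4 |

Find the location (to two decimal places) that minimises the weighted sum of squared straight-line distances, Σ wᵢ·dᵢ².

(10.84, 8.57)

The minimiser of Σwᵢ‖p−pᵢ‖² is the weighted centroid p* = (Σwᵢpᵢ)/(Σwᵢ).
Σwᵢ = 1064.
Σwᵢxᵢ = 600·12 + 350·8 + 70·15 + 40·11 + 4·10 = 11530.
Σwᵢyᵢ = 600·12 + 350·3 + 70·6 + 40·11 + 4·3 = 9122.
x* = 11530/1064 = 10.84, y* = 9122/1064 = 8.57.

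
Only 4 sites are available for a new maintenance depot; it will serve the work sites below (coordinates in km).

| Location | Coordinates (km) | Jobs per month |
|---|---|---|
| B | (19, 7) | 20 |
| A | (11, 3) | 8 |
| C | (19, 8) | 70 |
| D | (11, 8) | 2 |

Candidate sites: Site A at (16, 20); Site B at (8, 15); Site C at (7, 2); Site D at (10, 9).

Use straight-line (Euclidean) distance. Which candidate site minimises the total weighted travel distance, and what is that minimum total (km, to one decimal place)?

Site D, total 869.8 km

Total weighted distance at each candidate:
  Site A (16, 20): total = 1300.4
  Site B (8, 15): total = 1298.9
  Site C (7, 2): total = 1246.6
  Site D (10, 9): total = 869.8
Minimum is at Site D with total 869.8 km.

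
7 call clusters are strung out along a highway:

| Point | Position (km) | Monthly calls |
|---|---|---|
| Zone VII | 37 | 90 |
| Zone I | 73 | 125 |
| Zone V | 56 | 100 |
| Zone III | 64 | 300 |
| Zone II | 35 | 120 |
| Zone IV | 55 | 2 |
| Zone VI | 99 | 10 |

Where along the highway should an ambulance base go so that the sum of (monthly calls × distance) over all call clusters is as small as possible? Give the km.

x = 64

For a sum of weighted absolute distances on a line, the optimum is the weighted median (not the mean). Total weight W = 747; half-weight = 373.5.
Sort by position and accumulate weight:
  km 35 (Zone II, w=120) → cum 120
  km 37 (Zone VII, w=90) → cum 210
  km 55 (Zone IV, w=2) → cum 212
  km 56 (Zone V, w=100) → cum 312
  km 64 (Zone III, w=300) → cum 612  ≥ 373.5 → median here
  km 73 (Zone I, w=125) → cum 737
  km 99 (Zone VI, w=10) → cum 747
Optimal location: km 64.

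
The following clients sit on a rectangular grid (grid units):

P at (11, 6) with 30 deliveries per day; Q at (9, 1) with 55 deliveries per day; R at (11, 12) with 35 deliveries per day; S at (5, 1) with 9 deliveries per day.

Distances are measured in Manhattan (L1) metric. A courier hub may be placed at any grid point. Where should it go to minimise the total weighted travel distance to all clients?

(11, 6)

Manhattan distance separates: Σwᵢ(|x−xᵢ|+|y−yᵢ|) = Σwᵢ|x−xᵢ| + Σwᵢ|y−yᵢ|, so x and y are optimised independently as 1-D weighted medians.
Total weight W = 129; half = 64.5.
x-coordinate, sorted with cumulative weight:
  x=5 (S, w=9) cum 9
  x=9 (Q, w=55) cum 64
  x=11 (P, w=30) cum 94  ← median
  x=11 (R, w=35) cum 129
⇒ x* = 11
y-coordinate, sorted with cumulative weight:
  y=1 (Q, w=55) cum 55
  y=1 (S, w=9) cum 64
  y=6 (P, w=30) cum 94  ← median
  y=12 (R, w=35) cum 129
⇒ y* = 6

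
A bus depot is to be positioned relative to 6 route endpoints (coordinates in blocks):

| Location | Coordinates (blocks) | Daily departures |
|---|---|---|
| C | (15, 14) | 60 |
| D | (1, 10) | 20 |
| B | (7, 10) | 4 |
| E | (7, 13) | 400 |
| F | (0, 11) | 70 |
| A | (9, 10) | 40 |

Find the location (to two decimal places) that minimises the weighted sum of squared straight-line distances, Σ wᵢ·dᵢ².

(6.92, 12.54)

The minimiser of Σwᵢ‖p−pᵢ‖² is the weighted centroid p* = (Σwᵢpᵢ)/(Σwᵢ).
Σwᵢ = 594.
Σwᵢxᵢ = 60·15 + 20·1 + 4·7 + 400·7 + 70·0 + 40·9 = 4108.
Σwᵢyᵢ = 60·14 + 20·10 + 4·10 + 400·13 + 70·11 + 40·10 = 7450.
x* = 4108/594 = 6.92, y* = 7450/594 = 12.54.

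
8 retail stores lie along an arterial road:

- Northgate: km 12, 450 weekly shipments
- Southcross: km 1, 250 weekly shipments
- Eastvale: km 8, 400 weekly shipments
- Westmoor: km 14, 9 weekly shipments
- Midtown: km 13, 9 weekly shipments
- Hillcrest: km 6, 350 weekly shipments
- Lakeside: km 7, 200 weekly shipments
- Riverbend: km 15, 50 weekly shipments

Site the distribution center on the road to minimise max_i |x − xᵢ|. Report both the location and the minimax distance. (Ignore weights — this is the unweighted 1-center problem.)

The 1-center on a line is the midpoint of the two extreme points: leftmost at 1, rightmost at 15.
Optimal location = (1 + 15)/2 = 8; maximum distance = (15 − 1)/2 = 7.

location 8, max distance 7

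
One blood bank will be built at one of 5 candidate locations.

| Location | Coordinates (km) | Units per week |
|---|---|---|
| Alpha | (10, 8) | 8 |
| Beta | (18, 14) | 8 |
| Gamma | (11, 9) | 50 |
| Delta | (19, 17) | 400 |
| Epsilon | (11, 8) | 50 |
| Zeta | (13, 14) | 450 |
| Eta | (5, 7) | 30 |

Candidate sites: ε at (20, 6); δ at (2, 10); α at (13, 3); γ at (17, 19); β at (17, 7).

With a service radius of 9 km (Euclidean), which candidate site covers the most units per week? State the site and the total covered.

Coverage radius r = 9 km; a point is covered iff (Δx)²+(Δy)² ≤ 9² = 81.
  ε (20, 6): covers {Beta} → 8
  δ (2, 10): covers {Alpha, Eta} → 38
  α (13, 3): covers {Alpha, Gamma, Epsilon, Eta} → 138
  γ (17, 19): covers {Beta, Delta, Zeta} → 858
  β (17, 7): covers {Alpha, Beta, Gamma, Epsilon, Zeta} → 566
Maximum coverage at γ: 858 units per week.

γ, covering 858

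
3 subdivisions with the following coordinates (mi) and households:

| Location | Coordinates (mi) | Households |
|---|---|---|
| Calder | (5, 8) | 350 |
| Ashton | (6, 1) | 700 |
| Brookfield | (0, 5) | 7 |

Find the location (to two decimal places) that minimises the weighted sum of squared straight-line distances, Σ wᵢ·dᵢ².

The minimiser of Σwᵢ‖p−pᵢ‖² is the weighted centroid p* = (Σwᵢpᵢ)/(Σwᵢ).
Σwᵢ = 1057.
Σwᵢxᵢ = 350·5 + 700·6 + 7·0 = 5950.
Σwᵢyᵢ = 350·8 + 700·1 + 7·5 = 3535.
x* = 5950/1057 = 5.63, y* = 3535/1057 = 3.34.

(5.63, 3.34)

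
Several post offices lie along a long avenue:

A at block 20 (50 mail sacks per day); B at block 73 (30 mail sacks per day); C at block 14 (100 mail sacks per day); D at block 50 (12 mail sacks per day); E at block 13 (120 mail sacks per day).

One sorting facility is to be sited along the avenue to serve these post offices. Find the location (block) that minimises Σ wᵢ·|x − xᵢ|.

x = 14

For a sum of weighted absolute distances on a line, the optimum is the weighted median (not the mean). Total weight W = 312; half-weight = 156.
Sort by position and accumulate weight:
  block 13 (E, w=120) → cum 120
  block 14 (C, w=100) → cum 220  ≥ 156 → median here
  block 20 (A, w=50) → cum 270
  block 50 (D, w=12) → cum 282
  block 73 (B, w=30) → cum 312
Optimal location: block 14.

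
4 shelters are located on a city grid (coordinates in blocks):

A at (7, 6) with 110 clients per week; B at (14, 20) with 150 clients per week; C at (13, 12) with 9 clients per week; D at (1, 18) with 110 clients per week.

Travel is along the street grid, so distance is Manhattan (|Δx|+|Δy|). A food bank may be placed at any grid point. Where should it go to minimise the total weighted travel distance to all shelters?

Manhattan distance separates: Σwᵢ(|x−xᵢ|+|y−yᵢ|) = Σwᵢ|x−xᵢ| + Σwᵢ|y−yᵢ|, so x and y are optimised independently as 1-D weighted medians.
Total weight W = 379; half = 189.5.
x-coordinate, sorted with cumulative weight:
  x=1 (D, w=110) cum 110
  x=7 (A, w=110) cum 220  ← median
  x=13 (C, w=9) cum 229
  x=14 (B, w=150) cum 379
⇒ x* = 7
y-coordinate, sorted with cumulative weight:
  y=6 (A, w=110) cum 110
  y=12 (C, w=9) cum 119
  y=18 (D, w=110) cum 229  ← median
  y=20 (B, w=150) cum 379
⇒ y* = 18

(7, 18)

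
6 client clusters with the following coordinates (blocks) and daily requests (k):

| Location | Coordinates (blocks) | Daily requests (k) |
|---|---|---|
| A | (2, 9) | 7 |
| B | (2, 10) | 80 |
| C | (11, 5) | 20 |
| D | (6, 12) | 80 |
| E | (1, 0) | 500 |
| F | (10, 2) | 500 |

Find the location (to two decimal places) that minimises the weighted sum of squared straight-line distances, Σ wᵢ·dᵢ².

The minimiser of Σwᵢ‖p−pᵢ‖² is the weighted centroid p* = (Σwᵢpᵢ)/(Σwᵢ).
Σwᵢ = 1187.
Σwᵢxᵢ = 7·2 + 80·2 + 20·11 + 80·6 + 500·1 + 500·10 = 6374.
Σwᵢyᵢ = 7·9 + 80·10 + 20·5 + 80·12 + 500·0 + 500·2 = 2923.
x* = 6374/1187 = 5.37, y* = 2923/1187 = 2.46.

(5.37, 2.46)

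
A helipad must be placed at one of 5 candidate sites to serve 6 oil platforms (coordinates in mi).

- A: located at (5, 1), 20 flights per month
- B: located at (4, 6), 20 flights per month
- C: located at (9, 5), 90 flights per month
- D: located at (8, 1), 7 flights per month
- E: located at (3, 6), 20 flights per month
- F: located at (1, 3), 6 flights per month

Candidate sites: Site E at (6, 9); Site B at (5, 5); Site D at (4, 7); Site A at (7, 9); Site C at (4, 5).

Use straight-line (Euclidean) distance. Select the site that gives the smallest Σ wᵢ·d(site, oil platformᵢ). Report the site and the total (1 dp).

Total weighted distance at each candidate:
  Site E (6, 9): total = 872.8
  Site B (5, 5): total = 574.8
  Site D (4, 7): total = 735.1
  Site A (7, 9): total = 859.6
  Site C (4, 5): total = 642.0
Minimum is at Site B with total 574.8 mi.

Site B, total 574.8 mi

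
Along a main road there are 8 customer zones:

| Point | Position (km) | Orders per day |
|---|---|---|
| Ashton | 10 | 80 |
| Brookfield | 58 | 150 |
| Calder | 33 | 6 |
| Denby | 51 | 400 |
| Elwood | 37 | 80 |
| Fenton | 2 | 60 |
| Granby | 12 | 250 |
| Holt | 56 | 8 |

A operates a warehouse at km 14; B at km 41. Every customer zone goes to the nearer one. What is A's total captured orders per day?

The indifferent point is the midpoint (14+41)/2 = 27.5; customer zones left of it (closer to A at 14) go to A, those right go to B.
  Fenton at 2 (w=60) → A
  Ashton at 10 (w=80) → A
  Granby at 12 (w=250) → A
  Calder at 33 (w=6) → B
  Elwood at 37 (w=80) → B
  Denby at 51 (w=400) → B
  Holt at 56 (w=8) → B
  Brookfield at 58 (w=150) → B
A captures 390; B captures 644.

390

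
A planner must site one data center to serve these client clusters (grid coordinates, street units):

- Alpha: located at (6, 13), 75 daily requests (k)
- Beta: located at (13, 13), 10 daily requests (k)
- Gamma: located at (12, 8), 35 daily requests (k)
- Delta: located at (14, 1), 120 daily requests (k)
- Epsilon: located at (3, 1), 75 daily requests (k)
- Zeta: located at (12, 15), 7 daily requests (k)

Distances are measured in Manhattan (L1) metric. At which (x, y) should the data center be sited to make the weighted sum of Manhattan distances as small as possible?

(12, 1)

Manhattan distance separates: Σwᵢ(|x−xᵢ|+|y−yᵢ|) = Σwᵢ|x−xᵢ| + Σwᵢ|y−yᵢ|, so x and y are optimised independently as 1-D weighted medians.
Total weight W = 322; half = 161.
x-coordinate, sorted with cumulative weight:
  x=3 (Epsilon, w=75) cum 75
  x=6 (Alpha, w=75) cum 150
  x=12 (Gamma, w=35) cum 185  ← median
  x=12 (Zeta, w=7) cum 192
  x=13 (Beta, w=10) cum 202
  x=14 (Delta, w=120) cum 322
⇒ x* = 12
y-coordinate, sorted with cumulative weight:
  y=1 (Delta, w=120) cum 120
  y=1 (Epsilon, w=75) cum 195  ← median
  y=8 (Gamma, w=35) cum 230
  y=13 (Alpha, w=75) cum 305
  y=13 (Beta, w=10) cum 315
  y=15 (Zeta, w=7) cum 322
⇒ y* = 1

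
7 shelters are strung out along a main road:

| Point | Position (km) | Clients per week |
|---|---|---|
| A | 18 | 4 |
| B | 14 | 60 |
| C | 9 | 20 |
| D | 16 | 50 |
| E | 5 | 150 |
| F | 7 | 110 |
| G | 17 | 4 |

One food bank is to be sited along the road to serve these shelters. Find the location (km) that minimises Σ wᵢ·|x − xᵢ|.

x = 7

For a sum of weighted absolute distances on a line, the optimum is the weighted median (not the mean). Total weight W = 398; half-weight = 199.
Sort by position and accumulate weight:
  km 5 (E, w=150) → cum 150
  km 7 (F, w=110) → cum 260  ≥ 199 → median here
  km 9 (C, w=20) → cum 280
  km 14 (B, w=60) → cum 340
  km 16 (D, w=50) → cum 390
  km 17 (G, w=4) → cum 394
  km 18 (A, w=4) → cum 398
Optimal location: km 7.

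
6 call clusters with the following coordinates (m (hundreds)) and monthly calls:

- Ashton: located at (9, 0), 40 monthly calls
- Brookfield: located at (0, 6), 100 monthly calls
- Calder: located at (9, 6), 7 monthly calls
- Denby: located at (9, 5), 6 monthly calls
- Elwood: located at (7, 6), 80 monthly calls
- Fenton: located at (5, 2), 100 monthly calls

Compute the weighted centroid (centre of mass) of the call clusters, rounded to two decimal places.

The minimiser of Σwᵢ‖p−pᵢ‖² is the weighted centroid p* = (Σwᵢpᵢ)/(Σwᵢ).
Σwᵢ = 333.
Σwᵢxᵢ = 40·9 + 100·0 + 7·9 + 6·9 + 80·7 + 100·5 = 1537.
Σwᵢyᵢ = 40·0 + 100·6 + 7·6 + 6·5 + 80·6 + 100·2 = 1352.
x* = 1537/333 = 4.62, y* = 1352/333 = 4.06.

(4.62, 4.06)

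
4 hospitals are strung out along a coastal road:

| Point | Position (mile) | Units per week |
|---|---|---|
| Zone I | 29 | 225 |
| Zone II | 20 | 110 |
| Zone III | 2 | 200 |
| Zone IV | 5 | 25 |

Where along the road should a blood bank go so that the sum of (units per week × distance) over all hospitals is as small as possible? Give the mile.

x = 20

For a sum of weighted absolute distances on a line, the optimum is the weighted median (not the mean). Total weight W = 560; half-weight = 280.
Sort by position and accumulate weight:
  mile 2 (Zone III, w=200) → cum 200
  mile 5 (Zone IV, w=25) → cum 225
  mile 20 (Zone II, w=110) → cum 335  ≥ 280 → median here
  mile 29 (Zone I, w=225) → cum 560
Optimal location: mile 20.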